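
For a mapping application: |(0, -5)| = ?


|u| = sqrt(0^2 + (-5)^2) = sqrt(25) = 5

5


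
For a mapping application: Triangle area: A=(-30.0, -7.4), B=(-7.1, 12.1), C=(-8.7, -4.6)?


Area = |x_A(y_B-y_C) + x_B(y_C-y_A) + x_C(y_A-y_B)|/2
= |(-501) + (-19.88) + 169.65|/2
= 351.23/2 = 175.615

175.615


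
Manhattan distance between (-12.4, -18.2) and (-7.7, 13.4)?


|(-12.4)-(-7.7)| + |(-18.2)-13.4| = 4.7 + 31.6 = 36.3

36.3


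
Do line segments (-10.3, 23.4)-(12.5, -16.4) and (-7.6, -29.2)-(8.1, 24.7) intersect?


Cross products: d1=971.35, d2=-882.43, d3=-1091.82, d4=761.96
d1*d2 < 0 and d3*d4 < 0? yes

Yes, they intersect


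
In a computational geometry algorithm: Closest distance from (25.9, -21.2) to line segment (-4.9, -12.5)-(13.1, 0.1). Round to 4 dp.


Project P onto AB: t = 0.9213 (clamped to [0,1])
Closest point on segment: (11.6839, -0.8913)
Distance: 24.79

24.79


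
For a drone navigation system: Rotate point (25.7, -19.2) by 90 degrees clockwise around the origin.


90° CW: (x,y) -> (y, -x)
(25.7,-19.2) -> (-19.2, -25.7)

(-19.2, -25.7)


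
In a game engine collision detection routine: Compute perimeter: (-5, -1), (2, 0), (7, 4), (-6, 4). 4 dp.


Sides: (-5, -1)->(2, 0): sqrt(50) = 7.071068, (2, 0)->(7, 4): sqrt(41) = 6.403124, (7, 4)->(-6, 4): sqrt(169) = 13, (-6, 4)->(-5, -1): sqrt(26) = 5.09902
Sum = 31.573212
Perimeter = 31.5732

31.5732


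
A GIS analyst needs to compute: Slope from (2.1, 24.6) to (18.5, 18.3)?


slope = (y2-y1)/(x2-x1) = (18.3-24.6)/(18.5-2.1) = (-6.3)/16.4 = -0.3841

-0.3841


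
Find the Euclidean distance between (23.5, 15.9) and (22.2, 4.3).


dx=-1.3, dy=-11.6
d^2 = (-1.3)^2 + (-11.6)^2 = 136.25
d = sqrt(136.25) = 11.6726

11.6726


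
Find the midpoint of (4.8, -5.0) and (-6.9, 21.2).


M = ((4.8+(-6.9))/2, ((-5)+21.2)/2)
= (-1.05, 8.1)

(-1.05, 8.1)


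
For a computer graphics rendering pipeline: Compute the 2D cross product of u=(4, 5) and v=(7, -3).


u x v = u_x*v_y - u_y*v_x = 4*(-3) - 5*7
= (-12) - 35 = -47

-47


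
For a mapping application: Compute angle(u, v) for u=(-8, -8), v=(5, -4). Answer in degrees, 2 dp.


u.v = -8, |u| = sqrt(128) = 11.3137, |v| = sqrt(41) = 6.4031
cos(theta) = u.v/(|u||v|) = -8/sqrt(5248) = -0.110432
theta = acos(-0.110432) = 96.34 degrees

96.34 degrees


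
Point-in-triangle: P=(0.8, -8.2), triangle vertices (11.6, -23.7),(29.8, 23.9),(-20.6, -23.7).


Cross products: AB x AP = 796.18, BC x BP = 237.44, CA x CP = 499.1
All same sign? yes

Yes, inside


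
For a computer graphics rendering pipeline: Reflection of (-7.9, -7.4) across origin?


Reflection over origin: (x,y) -> (-x,-y)
(-7.9, -7.4) -> (7.9, 7.4)

(7.9, 7.4)


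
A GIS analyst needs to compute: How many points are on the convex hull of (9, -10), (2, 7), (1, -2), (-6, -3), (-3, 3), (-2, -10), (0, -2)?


Convex hull vertices (CCW): (-6, -3), (-2, -10), (9, -10), (2, 7), (-3, 3)
Count = 5

5


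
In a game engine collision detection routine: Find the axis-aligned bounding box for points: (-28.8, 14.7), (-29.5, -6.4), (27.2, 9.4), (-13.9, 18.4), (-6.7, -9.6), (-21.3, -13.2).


x range: [-29.5, 27.2]
y range: [-13.2, 18.4]
Bounding box: (-29.5,-13.2) to (27.2,18.4)

(-29.5,-13.2) to (27.2,18.4)


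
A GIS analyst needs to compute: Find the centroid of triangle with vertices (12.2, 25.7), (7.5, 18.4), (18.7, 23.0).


Centroid = ((x_A+x_B+x_C)/3, (y_A+y_B+y_C)/3)
= ((12.2+7.5+18.7)/3, (25.7+18.4+23)/3)
= (12.8, 22.3667)

(12.8, 22.3667)


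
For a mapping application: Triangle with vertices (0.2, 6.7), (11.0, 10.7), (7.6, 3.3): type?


Side lengths squared: AB^2=132.64, BC^2=66.32, CA^2=66.32
Sorted: [66.32, 66.32, 132.64]
By sides: Isosceles, By angles: Right

Isosceles, Right


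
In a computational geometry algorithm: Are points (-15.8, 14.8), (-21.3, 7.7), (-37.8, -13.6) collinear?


Cross product: ((-21.3)-(-15.8))*((-13.6)-14.8) - (7.7-14.8)*((-37.8)-(-15.8))
= 0

Yes, collinear


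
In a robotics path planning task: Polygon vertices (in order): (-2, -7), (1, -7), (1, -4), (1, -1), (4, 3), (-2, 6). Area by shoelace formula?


Shoelace sum: ((-2)*(-7) - 1*(-7)) + (1*(-4) - 1*(-7)) + (1*(-1) - 1*(-4)) + (1*3 - 4*(-1)) + (4*6 - (-2)*3) + ((-2)*(-7) - (-2)*6)
= 90
Area = |90|/2 = 45

45


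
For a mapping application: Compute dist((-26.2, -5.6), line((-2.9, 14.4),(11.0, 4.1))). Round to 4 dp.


|cross product| = 517.99
|line direction| = sqrt(299.3) = 17.3003
Distance = 517.99/sqrt(299.3) = 29.9411

29.9411


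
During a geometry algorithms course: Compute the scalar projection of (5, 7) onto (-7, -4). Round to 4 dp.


u.v = -63, |v| = sqrt(65) = 8.0623
Scalar projection = u.v / |v| = -63 / sqrt(65) = -7.8142

-7.8142


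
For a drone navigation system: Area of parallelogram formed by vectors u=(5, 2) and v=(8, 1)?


|u x v| = |5*1 - 2*8|
= |5 - 16| = 11

11


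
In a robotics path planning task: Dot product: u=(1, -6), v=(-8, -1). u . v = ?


u . v = u_x*v_x + u_y*v_y = 1*(-8) + (-6)*(-1)
= (-8) + 6 = -2

-2


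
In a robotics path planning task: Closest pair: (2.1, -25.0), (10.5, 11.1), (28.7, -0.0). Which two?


d(P0,P1) = 37.0644, d(P0,P2) = 36.5042, d(P1,P2) = 21.3178
Closest: P1 and P2

Closest pair: (10.5, 11.1) and (28.7, -0.0), distance = 21.3178


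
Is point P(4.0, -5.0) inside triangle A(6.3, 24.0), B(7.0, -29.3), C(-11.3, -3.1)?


Cross products: AB x AP = -142.89, BC x BP = -366.09, CA x CP = -448.07
All same sign? yes

Yes, inside


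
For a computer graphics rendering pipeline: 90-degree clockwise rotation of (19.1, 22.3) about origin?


90° CW: (x,y) -> (y, -x)
(19.1,22.3) -> (22.3, -19.1)

(22.3, -19.1)


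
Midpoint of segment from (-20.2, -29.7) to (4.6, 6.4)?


M = (((-20.2)+4.6)/2, ((-29.7)+6.4)/2)
= (-7.8, -11.65)

(-7.8, -11.65)


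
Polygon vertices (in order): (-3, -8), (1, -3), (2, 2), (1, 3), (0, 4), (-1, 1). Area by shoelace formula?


Shoelace sum: ((-3)*(-3) - 1*(-8)) + (1*2 - 2*(-3)) + (2*3 - 1*2) + (1*4 - 0*3) + (0*1 - (-1)*4) + ((-1)*(-8) - (-3)*1)
= 48
Area = |48|/2 = 24

24


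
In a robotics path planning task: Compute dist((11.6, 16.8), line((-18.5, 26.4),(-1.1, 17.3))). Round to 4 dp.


|cross product| = 106.87
|line direction| = sqrt(385.57) = 19.6359
Distance = 106.87/sqrt(385.57) = 5.4426

5.4426


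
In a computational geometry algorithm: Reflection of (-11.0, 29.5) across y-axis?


Reflection over y-axis: (x,y) -> (-x,y)
(-11, 29.5) -> (11, 29.5)

(11, 29.5)


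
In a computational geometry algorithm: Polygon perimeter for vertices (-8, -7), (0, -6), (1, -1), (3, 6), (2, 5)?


Sides: (-8, -7)->(0, -6): sqrt(65) = 8.062258, (0, -6)->(1, -1): sqrt(26) = 5.09902, (1, -1)->(3, 6): sqrt(53) = 7.28011, (3, 6)->(2, 5): sqrt(2) = 1.414214, (2, 5)->(-8, -7): sqrt(244) = 15.620499
Sum = 37.476101
Perimeter = 37.4761

37.4761


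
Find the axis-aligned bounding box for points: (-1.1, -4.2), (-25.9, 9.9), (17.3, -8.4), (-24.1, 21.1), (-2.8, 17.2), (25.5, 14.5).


x range: [-25.9, 25.5]
y range: [-8.4, 21.1]
Bounding box: (-25.9,-8.4) to (25.5,21.1)

(-25.9,-8.4) to (25.5,21.1)


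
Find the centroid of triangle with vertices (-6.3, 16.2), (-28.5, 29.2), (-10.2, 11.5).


Centroid = ((x_A+x_B+x_C)/3, (y_A+y_B+y_C)/3)
= (((-6.3)+(-28.5)+(-10.2))/3, (16.2+29.2+11.5)/3)
= (-15, 18.9667)

(-15, 18.9667)


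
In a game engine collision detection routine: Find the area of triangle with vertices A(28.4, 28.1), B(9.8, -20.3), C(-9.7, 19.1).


Area = |x_A(y_B-y_C) + x_B(y_C-y_A) + x_C(y_A-y_B)|/2
= |(-1118.96) + (-88.2) + (-469.48)|/2
= 1676.64/2 = 838.32

838.32


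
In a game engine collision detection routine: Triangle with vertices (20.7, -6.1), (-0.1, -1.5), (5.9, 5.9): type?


Side lengths squared: AB^2=453.8, BC^2=90.76, CA^2=363.04
Sorted: [90.76, 363.04, 453.8]
By sides: Scalene, By angles: Right

Scalene, Right


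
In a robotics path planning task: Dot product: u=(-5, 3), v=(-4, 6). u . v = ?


u . v = u_x*v_x + u_y*v_y = (-5)*(-4) + 3*6
= 20 + 18 = 38

38


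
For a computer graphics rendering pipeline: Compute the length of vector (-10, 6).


|u| = sqrt((-10)^2 + 6^2) = sqrt(136) = 11.6619

11.6619


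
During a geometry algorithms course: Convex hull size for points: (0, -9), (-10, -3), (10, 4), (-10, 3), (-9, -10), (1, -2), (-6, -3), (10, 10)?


Convex hull vertices (CCW): (-10, -3), (-9, -10), (0, -9), (10, 4), (10, 10), (-10, 3)
Count = 6

6


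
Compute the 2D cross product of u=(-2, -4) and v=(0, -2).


u x v = u_x*v_y - u_y*v_x = (-2)*(-2) - (-4)*0
= 4 - 0 = 4

4


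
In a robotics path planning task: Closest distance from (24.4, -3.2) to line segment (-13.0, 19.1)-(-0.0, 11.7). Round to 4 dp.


Project P onto AB: t = 1 (clamped to [0,1])
Closest point on segment: (0, 11.7)
Distance: 28.5897

28.5897


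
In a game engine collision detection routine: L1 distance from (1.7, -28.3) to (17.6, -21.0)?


|1.7-17.6| + |(-28.3)-(-21)| = 15.9 + 7.3 = 23.2

23.2


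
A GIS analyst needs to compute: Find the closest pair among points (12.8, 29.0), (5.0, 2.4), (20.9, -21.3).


d(P0,P1) = 27.72, d(P0,P2) = 50.948, d(P1,P2) = 28.5394
Closest: P0 and P1

Closest pair: (12.8, 29.0) and (5.0, 2.4), distance = 27.72


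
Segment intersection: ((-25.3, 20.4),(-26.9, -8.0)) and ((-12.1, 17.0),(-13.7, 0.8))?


Cross products: d1=-219.28, d2=-199.76, d3=380.32, d4=360.8
d1*d2 < 0 and d3*d4 < 0? no

No, they don't intersect


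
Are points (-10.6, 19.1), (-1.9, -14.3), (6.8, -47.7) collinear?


Cross product: ((-1.9)-(-10.6))*((-47.7)-19.1) - ((-14.3)-19.1)*(6.8-(-10.6))
= 0

Yes, collinear


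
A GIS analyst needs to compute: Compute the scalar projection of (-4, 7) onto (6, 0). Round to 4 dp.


u.v = -24, |v| = sqrt(36) = 6
Scalar projection = u.v / |v| = -24 / sqrt(36) = -4

-4


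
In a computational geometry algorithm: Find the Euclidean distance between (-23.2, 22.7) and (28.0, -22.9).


dx=51.2, dy=-45.6
d^2 = 51.2^2 + (-45.6)^2 = 4700.8
d = sqrt(4700.8) = 68.5624

68.5624


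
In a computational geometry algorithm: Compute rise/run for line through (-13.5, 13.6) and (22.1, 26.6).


slope = (y2-y1)/(x2-x1) = (26.6-13.6)/(22.1-(-13.5)) = 13/35.6 = 0.3652

0.3652


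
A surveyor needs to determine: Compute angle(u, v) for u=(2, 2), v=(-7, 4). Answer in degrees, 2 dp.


u.v = -6, |u| = sqrt(8) = 2.8284, |v| = sqrt(65) = 8.0623
cos(theta) = u.v/(|u||v|) = -6/sqrt(520) = -0.263117
theta = acos(-0.263117) = 105.26 degrees

105.26 degrees


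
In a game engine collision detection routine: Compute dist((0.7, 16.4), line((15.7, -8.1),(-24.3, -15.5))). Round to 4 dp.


|cross product| = 1091
|line direction| = sqrt(1654.76) = 40.6787
Distance = 1091/sqrt(1654.76) = 26.8199

26.8199


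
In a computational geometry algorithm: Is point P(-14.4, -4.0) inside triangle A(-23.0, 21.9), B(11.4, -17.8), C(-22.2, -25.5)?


Cross products: AB x AP = -549.54, BC x BP = -662.34, CA x CP = -386.92
All same sign? yes

Yes, inside


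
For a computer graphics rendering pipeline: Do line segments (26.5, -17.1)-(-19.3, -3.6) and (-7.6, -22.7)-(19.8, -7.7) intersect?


Cross products: d1=-358.06, d2=698.84, d3=716.83, d4=-340.07
d1*d2 < 0 and d3*d4 < 0? yes

Yes, they intersect


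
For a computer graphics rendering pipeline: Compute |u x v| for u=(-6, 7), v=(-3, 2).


|u x v| = |(-6)*2 - 7*(-3)|
= |(-12) - (-21)| = 9

9


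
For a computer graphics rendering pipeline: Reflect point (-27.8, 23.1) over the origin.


Reflection over origin: (x,y) -> (-x,-y)
(-27.8, 23.1) -> (27.8, -23.1)

(27.8, -23.1)


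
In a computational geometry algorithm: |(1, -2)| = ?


|u| = sqrt(1^2 + (-2)^2) = sqrt(5) = 2.2361

2.2361


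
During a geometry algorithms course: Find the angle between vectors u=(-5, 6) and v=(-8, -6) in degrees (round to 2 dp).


u.v = 4, |u| = sqrt(61) = 7.8102, |v| = sqrt(100) = 10
cos(theta) = u.v/(|u||v|) = 4/sqrt(6100) = 0.051215
theta = acos(0.051215) = 87.06 degrees

87.06 degrees


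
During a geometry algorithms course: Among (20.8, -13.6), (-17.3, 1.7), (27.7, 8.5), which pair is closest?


d(P0,P1) = 41.0573, d(P0,P2) = 23.1521, d(P1,P2) = 45.5109
Closest: P0 and P2

Closest pair: (20.8, -13.6) and (27.7, 8.5), distance = 23.1521


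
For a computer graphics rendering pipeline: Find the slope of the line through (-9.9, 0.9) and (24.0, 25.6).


slope = (y2-y1)/(x2-x1) = (25.6-0.9)/(24-(-9.9)) = 24.7/33.9 = 0.7286

0.7286


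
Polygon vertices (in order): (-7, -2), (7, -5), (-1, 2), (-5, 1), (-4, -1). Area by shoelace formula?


Shoelace sum: ((-7)*(-5) - 7*(-2)) + (7*2 - (-1)*(-5)) + ((-1)*1 - (-5)*2) + ((-5)*(-1) - (-4)*1) + ((-4)*(-2) - (-7)*(-1))
= 77
Area = |77|/2 = 38.5

38.5


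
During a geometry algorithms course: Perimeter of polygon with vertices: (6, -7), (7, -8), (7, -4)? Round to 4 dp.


Sides: (6, -7)->(7, -8): sqrt(2) = 1.414214, (7, -8)->(7, -4): sqrt(16) = 4, (7, -4)->(6, -7): sqrt(10) = 3.162278
Sum = 8.576492
Perimeter = 8.5765

8.5765


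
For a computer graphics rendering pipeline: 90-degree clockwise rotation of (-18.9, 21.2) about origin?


90° CW: (x,y) -> (y, -x)
(-18.9,21.2) -> (21.2, 18.9)

(21.2, 18.9)


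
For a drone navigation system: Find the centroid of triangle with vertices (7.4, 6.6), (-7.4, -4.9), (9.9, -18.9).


Centroid = ((x_A+x_B+x_C)/3, (y_A+y_B+y_C)/3)
= ((7.4+(-7.4)+9.9)/3, (6.6+(-4.9)+(-18.9))/3)
= (3.3, -5.7333)

(3.3, -5.7333)


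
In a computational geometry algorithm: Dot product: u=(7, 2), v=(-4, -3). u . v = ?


u . v = u_x*v_x + u_y*v_y = 7*(-4) + 2*(-3)
= (-28) + (-6) = -34

-34


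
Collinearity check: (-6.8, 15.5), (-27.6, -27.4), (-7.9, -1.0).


Cross product: ((-27.6)-(-6.8))*((-1)-15.5) - ((-27.4)-15.5)*((-7.9)-(-6.8))
= 296.01

No, not collinear


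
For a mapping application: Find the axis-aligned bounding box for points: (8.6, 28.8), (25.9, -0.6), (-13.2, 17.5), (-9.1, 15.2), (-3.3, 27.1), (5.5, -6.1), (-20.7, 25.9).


x range: [-20.7, 25.9]
y range: [-6.1, 28.8]
Bounding box: (-20.7,-6.1) to (25.9,28.8)

(-20.7,-6.1) to (25.9,28.8)


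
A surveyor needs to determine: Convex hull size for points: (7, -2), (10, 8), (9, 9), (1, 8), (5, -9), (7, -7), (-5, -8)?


Convex hull vertices (CCW): (-5, -8), (5, -9), (7, -7), (10, 8), (9, 9), (1, 8)
Count = 6

6


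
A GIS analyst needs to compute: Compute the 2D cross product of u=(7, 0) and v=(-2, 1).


u x v = u_x*v_y - u_y*v_x = 7*1 - 0*(-2)
= 7 - 0 = 7

7


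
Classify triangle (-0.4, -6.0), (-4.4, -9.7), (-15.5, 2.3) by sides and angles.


Side lengths squared: AB^2=29.69, BC^2=267.21, CA^2=296.9
Sorted: [29.69, 267.21, 296.9]
By sides: Scalene, By angles: Right

Scalene, Right


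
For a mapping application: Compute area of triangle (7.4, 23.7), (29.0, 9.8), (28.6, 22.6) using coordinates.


Area = |x_A(y_B-y_C) + x_B(y_C-y_A) + x_C(y_A-y_B)|/2
= |(-94.72) + (-31.9) + 397.54|/2
= 270.92/2 = 135.46

135.46


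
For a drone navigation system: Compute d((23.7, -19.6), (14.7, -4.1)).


dx=-9, dy=15.5
d^2 = (-9)^2 + 15.5^2 = 321.25
d = sqrt(321.25) = 17.9234

17.9234


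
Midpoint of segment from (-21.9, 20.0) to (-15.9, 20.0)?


M = (((-21.9)+(-15.9))/2, (20+20)/2)
= (-18.9, 20)

(-18.9, 20)


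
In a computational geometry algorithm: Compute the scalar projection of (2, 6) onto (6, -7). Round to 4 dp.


u.v = -30, |v| = sqrt(85) = 9.2195
Scalar projection = u.v / |v| = -30 / sqrt(85) = -3.254

-3.254


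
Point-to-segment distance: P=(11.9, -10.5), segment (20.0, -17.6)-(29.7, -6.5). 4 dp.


Project P onto AB: t = 0.0011 (clamped to [0,1])
Closest point on segment: (20.0107, -17.5877)
Distance: 10.7712

10.7712


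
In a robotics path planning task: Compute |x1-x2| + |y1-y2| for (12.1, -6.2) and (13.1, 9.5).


|12.1-13.1| + |(-6.2)-9.5| = 1 + 15.7 = 16.7

16.7


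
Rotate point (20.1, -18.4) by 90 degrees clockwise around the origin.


90° CW: (x,y) -> (y, -x)
(20.1,-18.4) -> (-18.4, -20.1)

(-18.4, -20.1)


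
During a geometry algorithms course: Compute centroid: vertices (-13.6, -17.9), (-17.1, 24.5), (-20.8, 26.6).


Centroid = ((x_A+x_B+x_C)/3, (y_A+y_B+y_C)/3)
= (((-13.6)+(-17.1)+(-20.8))/3, ((-17.9)+24.5+26.6)/3)
= (-17.1667, 11.0667)

(-17.1667, 11.0667)


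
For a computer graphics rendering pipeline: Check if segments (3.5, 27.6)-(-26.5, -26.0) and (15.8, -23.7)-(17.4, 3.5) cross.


Cross products: d1=416.64, d2=1146.88, d3=2198.28, d4=1468.04
d1*d2 < 0 and d3*d4 < 0? no

No, they don't intersect


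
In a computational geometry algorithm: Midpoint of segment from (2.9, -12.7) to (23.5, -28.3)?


M = ((2.9+23.5)/2, ((-12.7)+(-28.3))/2)
= (13.2, -20.5)

(13.2, -20.5)


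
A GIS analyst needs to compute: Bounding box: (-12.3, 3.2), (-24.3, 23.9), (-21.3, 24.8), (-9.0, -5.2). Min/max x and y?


x range: [-24.3, -9]
y range: [-5.2, 24.8]
Bounding box: (-24.3,-5.2) to (-9,24.8)

(-24.3,-5.2) to (-9,24.8)


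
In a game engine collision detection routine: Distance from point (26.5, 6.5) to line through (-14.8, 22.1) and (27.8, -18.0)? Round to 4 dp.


|cross product| = 991.57
|line direction| = sqrt(3422.77) = 58.5044
Distance = 991.57/sqrt(3422.77) = 16.9486

16.9486


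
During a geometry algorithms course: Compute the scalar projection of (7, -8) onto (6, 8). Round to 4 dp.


u.v = -22, |v| = sqrt(100) = 10
Scalar projection = u.v / |v| = -22 / sqrt(100) = -2.2

-2.2


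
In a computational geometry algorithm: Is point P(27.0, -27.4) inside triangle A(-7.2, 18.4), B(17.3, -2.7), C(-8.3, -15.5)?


Cross products: AB x AP = -400.48, BC x BP = 756.48, CA x CP = -1209.76
All same sign? no

No, outside


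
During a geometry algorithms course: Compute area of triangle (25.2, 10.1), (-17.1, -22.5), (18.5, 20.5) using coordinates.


Area = |x_A(y_B-y_C) + x_B(y_C-y_A) + x_C(y_A-y_B)|/2
= |(-1083.6) + (-177.84) + 603.1|/2
= 658.34/2 = 329.17

329.17


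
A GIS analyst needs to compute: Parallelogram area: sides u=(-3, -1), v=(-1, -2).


|u x v| = |(-3)*(-2) - (-1)*(-1)|
= |6 - 1| = 5

5


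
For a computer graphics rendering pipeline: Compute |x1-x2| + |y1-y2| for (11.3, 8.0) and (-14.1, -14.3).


|11.3-(-14.1)| + |8-(-14.3)| = 25.4 + 22.3 = 47.7

47.7


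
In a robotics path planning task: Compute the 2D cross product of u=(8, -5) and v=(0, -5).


u x v = u_x*v_y - u_y*v_x = 8*(-5) - (-5)*0
= (-40) - 0 = -40

-40


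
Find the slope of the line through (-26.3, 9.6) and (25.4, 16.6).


slope = (y2-y1)/(x2-x1) = (16.6-9.6)/(25.4-(-26.3)) = 7/51.7 = 0.1354

0.1354


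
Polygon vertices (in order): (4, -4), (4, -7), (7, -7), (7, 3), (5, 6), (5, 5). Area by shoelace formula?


Shoelace sum: (4*(-7) - 4*(-4)) + (4*(-7) - 7*(-7)) + (7*3 - 7*(-7)) + (7*6 - 5*3) + (5*5 - 5*6) + (5*(-4) - 4*5)
= 61
Area = |61|/2 = 30.5

30.5


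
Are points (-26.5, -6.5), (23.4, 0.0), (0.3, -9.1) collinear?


Cross product: (23.4-(-26.5))*((-9.1)-(-6.5)) - (0-(-6.5))*(0.3-(-26.5))
= -303.94

No, not collinear


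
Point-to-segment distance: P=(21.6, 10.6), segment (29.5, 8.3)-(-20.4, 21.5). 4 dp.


Project P onto AB: t = 0.1594 (clamped to [0,1])
Closest point on segment: (21.548, 10.4035)
Distance: 0.2032

0.2032


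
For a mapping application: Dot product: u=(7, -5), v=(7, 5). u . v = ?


u . v = u_x*v_x + u_y*v_y = 7*7 + (-5)*5
= 49 + (-25) = 24

24


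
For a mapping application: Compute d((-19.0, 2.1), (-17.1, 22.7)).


dx=1.9, dy=20.6
d^2 = 1.9^2 + 20.6^2 = 427.97
d = sqrt(427.97) = 20.6874

20.6874


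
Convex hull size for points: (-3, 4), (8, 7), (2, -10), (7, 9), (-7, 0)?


Convex hull vertices (CCW): (-7, 0), (2, -10), (8, 7), (7, 9), (-3, 4)
Count = 5

5


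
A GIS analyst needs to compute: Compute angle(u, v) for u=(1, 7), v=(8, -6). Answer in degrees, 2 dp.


u.v = -34, |u| = sqrt(50) = 7.0711, |v| = sqrt(100) = 10
cos(theta) = u.v/(|u||v|) = -34/sqrt(5000) = -0.480833
theta = acos(-0.480833) = 118.74 degrees

118.74 degrees


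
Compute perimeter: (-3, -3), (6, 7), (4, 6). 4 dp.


Sides: (-3, -3)->(6, 7): sqrt(181) = 13.453624, (6, 7)->(4, 6): sqrt(5) = 2.236068, (4, 6)->(-3, -3): sqrt(130) = 11.401754
Sum = 27.091446
Perimeter = 27.0914

27.0914


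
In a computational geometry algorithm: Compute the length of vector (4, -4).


|u| = sqrt(4^2 + (-4)^2) = sqrt(32) = 5.6569

5.6569


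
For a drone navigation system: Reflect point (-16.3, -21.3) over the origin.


Reflection over origin: (x,y) -> (-x,-y)
(-16.3, -21.3) -> (16.3, 21.3)

(16.3, 21.3)


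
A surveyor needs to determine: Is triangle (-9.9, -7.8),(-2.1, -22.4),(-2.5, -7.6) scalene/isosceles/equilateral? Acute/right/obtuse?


Side lengths squared: AB^2=274, BC^2=219.2, CA^2=54.8
Sorted: [54.8, 219.2, 274]
By sides: Scalene, By angles: Right

Scalene, Right


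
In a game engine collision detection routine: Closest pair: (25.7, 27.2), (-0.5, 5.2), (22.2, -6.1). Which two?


d(P0,P1) = 34.2117, d(P0,P2) = 33.4834, d(P1,P2) = 25.3571
Closest: P1 and P2

Closest pair: (-0.5, 5.2) and (22.2, -6.1), distance = 25.3571


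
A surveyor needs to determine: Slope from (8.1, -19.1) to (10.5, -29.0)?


slope = (y2-y1)/(x2-x1) = ((-29)-(-19.1))/(10.5-8.1) = (-9.9)/2.4 = -4.125

-4.125


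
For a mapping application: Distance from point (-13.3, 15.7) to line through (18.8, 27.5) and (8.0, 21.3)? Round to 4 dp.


|cross product| = 71.58
|line direction| = sqrt(155.08) = 12.4531
Distance = 71.58/sqrt(155.08) = 5.748

5.748


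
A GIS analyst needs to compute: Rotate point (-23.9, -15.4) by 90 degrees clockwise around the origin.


90° CW: (x,y) -> (y, -x)
(-23.9,-15.4) -> (-15.4, 23.9)

(-15.4, 23.9)


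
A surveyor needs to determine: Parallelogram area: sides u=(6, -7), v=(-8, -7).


|u x v| = |6*(-7) - (-7)*(-8)|
= |(-42) - 56| = 98

98


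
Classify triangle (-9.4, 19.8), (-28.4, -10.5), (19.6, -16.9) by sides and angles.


Side lengths squared: AB^2=1279.09, BC^2=2344.96, CA^2=2187.89
Sorted: [1279.09, 2187.89, 2344.96]
By sides: Scalene, By angles: Acute

Scalene, Acute


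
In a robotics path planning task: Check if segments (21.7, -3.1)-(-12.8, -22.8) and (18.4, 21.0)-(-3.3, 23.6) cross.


Cross products: d1=514.39, d2=1031.58, d3=-896.46, d4=-1413.65
d1*d2 < 0 and d3*d4 < 0? no

No, they don't intersect


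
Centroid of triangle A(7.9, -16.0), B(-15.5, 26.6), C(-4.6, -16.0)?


Centroid = ((x_A+x_B+x_C)/3, (y_A+y_B+y_C)/3)
= ((7.9+(-15.5)+(-4.6))/3, ((-16)+26.6+(-16))/3)
= (-4.0667, -1.8)

(-4.0667, -1.8)


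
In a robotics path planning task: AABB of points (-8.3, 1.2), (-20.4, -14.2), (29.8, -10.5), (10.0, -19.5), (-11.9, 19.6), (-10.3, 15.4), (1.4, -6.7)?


x range: [-20.4, 29.8]
y range: [-19.5, 19.6]
Bounding box: (-20.4,-19.5) to (29.8,19.6)

(-20.4,-19.5) to (29.8,19.6)


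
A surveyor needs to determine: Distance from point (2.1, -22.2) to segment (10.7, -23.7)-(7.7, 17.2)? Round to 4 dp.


Project P onto AB: t = 0.0518 (clamped to [0,1])
Closest point on segment: (10.5445, -21.5806)
Distance: 8.4672

8.4672


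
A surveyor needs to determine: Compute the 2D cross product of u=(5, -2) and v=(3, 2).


u x v = u_x*v_y - u_y*v_x = 5*2 - (-2)*3
= 10 - (-6) = 16

16


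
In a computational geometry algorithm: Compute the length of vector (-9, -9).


|u| = sqrt((-9)^2 + (-9)^2) = sqrt(162) = 12.7279

12.7279


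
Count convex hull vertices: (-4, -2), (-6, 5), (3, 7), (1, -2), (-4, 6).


Convex hull vertices (CCW): (-6, 5), (-4, -2), (1, -2), (3, 7), (-4, 6)
Count = 5

5


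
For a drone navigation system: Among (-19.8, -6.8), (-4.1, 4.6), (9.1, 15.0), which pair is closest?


d(P0,P1) = 19.4023, d(P0,P2) = 36.2001, d(P1,P2) = 16.8048
Closest: P1 and P2

Closest pair: (-4.1, 4.6) and (9.1, 15.0), distance = 16.8048


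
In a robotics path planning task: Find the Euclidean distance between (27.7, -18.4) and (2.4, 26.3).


dx=-25.3, dy=44.7
d^2 = (-25.3)^2 + 44.7^2 = 2638.18
d = sqrt(2638.18) = 51.3632

51.3632


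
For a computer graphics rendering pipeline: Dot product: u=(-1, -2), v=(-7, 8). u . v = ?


u . v = u_x*v_x + u_y*v_y = (-1)*(-7) + (-2)*8
= 7 + (-16) = -9

-9


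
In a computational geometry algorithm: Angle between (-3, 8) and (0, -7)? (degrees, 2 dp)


u.v = -56, |u| = sqrt(73) = 8.544, |v| = sqrt(49) = 7
cos(theta) = u.v/(|u||v|) = -56/sqrt(3577) = -0.936329
theta = acos(-0.936329) = 159.44 degrees

159.44 degrees


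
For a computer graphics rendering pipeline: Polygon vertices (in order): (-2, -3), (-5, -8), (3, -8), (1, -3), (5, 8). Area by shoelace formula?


Shoelace sum: ((-2)*(-8) - (-5)*(-3)) + ((-5)*(-8) - 3*(-8)) + (3*(-3) - 1*(-8)) + (1*8 - 5*(-3)) + (5*(-3) - (-2)*8)
= 88
Area = |88|/2 = 44

44


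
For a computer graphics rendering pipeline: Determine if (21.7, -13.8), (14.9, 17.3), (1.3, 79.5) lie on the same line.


Cross product: (14.9-21.7)*(79.5-(-13.8)) - (17.3-(-13.8))*(1.3-21.7)
= 0

Yes, collinear


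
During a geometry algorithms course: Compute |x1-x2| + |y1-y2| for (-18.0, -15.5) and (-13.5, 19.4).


|(-18)-(-13.5)| + |(-15.5)-19.4| = 4.5 + 34.9 = 39.4

39.4


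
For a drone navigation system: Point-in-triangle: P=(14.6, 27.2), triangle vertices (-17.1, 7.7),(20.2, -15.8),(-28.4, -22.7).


Cross products: AB x AP = 1472.3, BC x BP = -2128.44, CA x CP = -743.33
All same sign? no

No, outside


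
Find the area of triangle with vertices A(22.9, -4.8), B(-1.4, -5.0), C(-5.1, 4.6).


Area = |x_A(y_B-y_C) + x_B(y_C-y_A) + x_C(y_A-y_B)|/2
= |(-219.84) + (-13.16) + (-1.02)|/2
= 234.02/2 = 117.01

117.01


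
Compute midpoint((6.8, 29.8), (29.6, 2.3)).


M = ((6.8+29.6)/2, (29.8+2.3)/2)
= (18.2, 16.05)

(18.2, 16.05)


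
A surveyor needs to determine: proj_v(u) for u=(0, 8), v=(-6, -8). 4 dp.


u.v = -64, |v| = sqrt(100) = 10
Scalar projection = u.v / |v| = -64 / sqrt(100) = -6.4

-6.4


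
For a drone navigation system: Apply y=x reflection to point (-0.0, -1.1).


Reflection over y=x: (x,y) -> (y,x)
(0, -1.1) -> (-1.1, 0)

(-1.1, 0)


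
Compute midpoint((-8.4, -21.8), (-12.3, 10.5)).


M = (((-8.4)+(-12.3))/2, ((-21.8)+10.5)/2)
= (-10.35, -5.65)

(-10.35, -5.65)


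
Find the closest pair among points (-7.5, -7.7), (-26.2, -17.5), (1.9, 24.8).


d(P0,P1) = 21.1123, d(P0,P2) = 33.8321, d(P1,P2) = 50.7829
Closest: P0 and P1

Closest pair: (-7.5, -7.7) and (-26.2, -17.5), distance = 21.1123


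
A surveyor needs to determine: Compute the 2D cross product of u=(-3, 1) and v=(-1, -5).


u x v = u_x*v_y - u_y*v_x = (-3)*(-5) - 1*(-1)
= 15 - (-1) = 16

16


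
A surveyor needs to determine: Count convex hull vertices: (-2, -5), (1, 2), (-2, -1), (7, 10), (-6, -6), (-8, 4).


Convex hull vertices (CCW): (-8, 4), (-6, -6), (-2, -5), (7, 10)
Count = 4

4


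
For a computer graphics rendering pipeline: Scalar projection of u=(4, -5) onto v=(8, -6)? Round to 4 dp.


u.v = 62, |v| = sqrt(100) = 10
Scalar projection = u.v / |v| = 62 / sqrt(100) = 6.2

6.2


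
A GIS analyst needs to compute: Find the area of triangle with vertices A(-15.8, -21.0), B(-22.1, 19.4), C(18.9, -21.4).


Area = |x_A(y_B-y_C) + x_B(y_C-y_A) + x_C(y_A-y_B)|/2
= |(-644.64) + 8.84 + (-763.56)|/2
= 1399.36/2 = 699.68

699.68


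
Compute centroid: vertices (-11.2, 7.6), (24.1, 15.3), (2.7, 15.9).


Centroid = ((x_A+x_B+x_C)/3, (y_A+y_B+y_C)/3)
= (((-11.2)+24.1+2.7)/3, (7.6+15.3+15.9)/3)
= (5.2, 12.9333)

(5.2, 12.9333)


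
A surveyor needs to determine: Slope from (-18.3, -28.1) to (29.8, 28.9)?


slope = (y2-y1)/(x2-x1) = (28.9-(-28.1))/(29.8-(-18.3)) = 57/48.1 = 1.185

1.185


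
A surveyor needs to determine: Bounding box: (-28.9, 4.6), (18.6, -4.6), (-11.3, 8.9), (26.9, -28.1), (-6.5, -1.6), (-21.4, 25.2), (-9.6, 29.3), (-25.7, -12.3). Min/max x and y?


x range: [-28.9, 26.9]
y range: [-28.1, 29.3]
Bounding box: (-28.9,-28.1) to (26.9,29.3)

(-28.9,-28.1) to (26.9,29.3)


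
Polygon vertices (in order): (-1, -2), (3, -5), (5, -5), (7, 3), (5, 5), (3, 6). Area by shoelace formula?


Shoelace sum: ((-1)*(-5) - 3*(-2)) + (3*(-5) - 5*(-5)) + (5*3 - 7*(-5)) + (7*5 - 5*3) + (5*6 - 3*5) + (3*(-2) - (-1)*6)
= 106
Area = |106|/2 = 53

53


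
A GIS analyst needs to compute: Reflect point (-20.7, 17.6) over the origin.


Reflection over origin: (x,y) -> (-x,-y)
(-20.7, 17.6) -> (20.7, -17.6)

(20.7, -17.6)


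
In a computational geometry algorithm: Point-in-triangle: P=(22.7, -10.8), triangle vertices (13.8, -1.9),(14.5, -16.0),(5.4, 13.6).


Cross products: AB x AP = 119.26, BC x BP = -290.04, CA x CP = 63.19
All same sign? no

No, outside


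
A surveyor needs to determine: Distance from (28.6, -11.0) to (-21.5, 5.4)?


dx=-50.1, dy=16.4
d^2 = (-50.1)^2 + 16.4^2 = 2778.97
d = sqrt(2778.97) = 52.7159

52.7159


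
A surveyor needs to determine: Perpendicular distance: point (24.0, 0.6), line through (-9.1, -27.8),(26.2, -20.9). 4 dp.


|cross product| = 774.13
|line direction| = sqrt(1293.7) = 35.968
Distance = 774.13/sqrt(1293.7) = 21.5227

21.5227


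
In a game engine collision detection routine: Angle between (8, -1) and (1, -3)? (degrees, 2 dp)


u.v = 11, |u| = sqrt(65) = 8.0623, |v| = sqrt(10) = 3.1623
cos(theta) = u.v/(|u||v|) = 11/sqrt(650) = 0.431455
theta = acos(0.431455) = 64.44 degrees

64.44 degrees


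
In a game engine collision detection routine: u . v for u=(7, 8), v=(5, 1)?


u . v = u_x*v_x + u_y*v_y = 7*5 + 8*1
= 35 + 8 = 43

43


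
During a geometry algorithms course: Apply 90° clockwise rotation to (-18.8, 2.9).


90° CW: (x,y) -> (y, -x)
(-18.8,2.9) -> (2.9, 18.8)

(2.9, 18.8)


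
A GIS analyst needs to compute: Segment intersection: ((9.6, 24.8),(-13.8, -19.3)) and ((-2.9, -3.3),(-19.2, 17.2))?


Cross products: d1=-714.28, d2=484.25, d3=106.29, d4=-1092.24
d1*d2 < 0 and d3*d4 < 0? yes

Yes, they intersect


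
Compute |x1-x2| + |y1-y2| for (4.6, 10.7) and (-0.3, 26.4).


|4.6-(-0.3)| + |10.7-26.4| = 4.9 + 15.7 = 20.6

20.6


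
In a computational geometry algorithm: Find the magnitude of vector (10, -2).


|u| = sqrt(10^2 + (-2)^2) = sqrt(104) = 10.198

10.198


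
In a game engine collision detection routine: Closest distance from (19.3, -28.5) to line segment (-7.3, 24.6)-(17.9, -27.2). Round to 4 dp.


Project P onto AB: t = 1 (clamped to [0,1])
Closest point on segment: (17.9, -27.2)
Distance: 1.9105

1.9105


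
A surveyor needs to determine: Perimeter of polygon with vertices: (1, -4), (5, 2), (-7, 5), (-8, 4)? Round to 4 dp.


Sides: (1, -4)->(5, 2): sqrt(52) = 7.211103, (5, 2)->(-7, 5): sqrt(153) = 12.369317, (-7, 5)->(-8, 4): sqrt(2) = 1.414214, (-8, 4)->(1, -4): sqrt(145) = 12.041595
Sum = 33.036229
Perimeter = 33.0362

33.0362


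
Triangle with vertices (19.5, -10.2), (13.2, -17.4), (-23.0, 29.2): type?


Side lengths squared: AB^2=91.53, BC^2=3482, CA^2=3358.61
Sorted: [91.53, 3358.61, 3482]
By sides: Scalene, By angles: Obtuse

Scalene, Obtuse


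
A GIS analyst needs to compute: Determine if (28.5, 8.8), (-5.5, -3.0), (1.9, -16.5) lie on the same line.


Cross product: ((-5.5)-28.5)*((-16.5)-8.8) - ((-3)-8.8)*(1.9-28.5)
= 546.32

No, not collinear


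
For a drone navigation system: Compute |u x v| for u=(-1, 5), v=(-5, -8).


|u x v| = |(-1)*(-8) - 5*(-5)|
= |8 - (-25)| = 33

33


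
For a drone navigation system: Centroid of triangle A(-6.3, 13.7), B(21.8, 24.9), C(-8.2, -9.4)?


Centroid = ((x_A+x_B+x_C)/3, (y_A+y_B+y_C)/3)
= (((-6.3)+21.8+(-8.2))/3, (13.7+24.9+(-9.4))/3)
= (2.4333, 9.7333)

(2.4333, 9.7333)


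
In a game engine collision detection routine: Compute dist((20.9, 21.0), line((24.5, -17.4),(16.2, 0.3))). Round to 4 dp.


|cross product| = 255
|line direction| = sqrt(382.18) = 19.5494
Distance = 255/sqrt(382.18) = 13.0439

13.0439


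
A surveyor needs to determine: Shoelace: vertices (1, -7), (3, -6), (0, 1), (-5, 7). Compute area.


Shoelace sum: (1*(-6) - 3*(-7)) + (3*1 - 0*(-6)) + (0*7 - (-5)*1) + ((-5)*(-7) - 1*7)
= 51
Area = |51|/2 = 25.5

25.5


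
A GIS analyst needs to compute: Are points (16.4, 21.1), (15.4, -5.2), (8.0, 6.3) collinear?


Cross product: (15.4-16.4)*(6.3-21.1) - ((-5.2)-21.1)*(8-16.4)
= -206.12

No, not collinear


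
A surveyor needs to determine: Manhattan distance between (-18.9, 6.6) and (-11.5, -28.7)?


|(-18.9)-(-11.5)| + |6.6-(-28.7)| = 7.4 + 35.3 = 42.7

42.7


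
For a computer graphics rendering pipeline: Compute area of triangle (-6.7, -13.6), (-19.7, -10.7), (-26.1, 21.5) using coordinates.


Area = |x_A(y_B-y_C) + x_B(y_C-y_A) + x_C(y_A-y_B)|/2
= |215.74 + (-691.47) + 75.69|/2
= 400.04/2 = 200.02

200.02


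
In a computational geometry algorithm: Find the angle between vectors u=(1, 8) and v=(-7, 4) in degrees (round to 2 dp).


u.v = 25, |u| = sqrt(65) = 8.0623, |v| = sqrt(65) = 8.0623
cos(theta) = u.v/(|u||v|) = 25/sqrt(4225) = 0.384615
theta = acos(0.384615) = 67.38 degrees

67.38 degrees


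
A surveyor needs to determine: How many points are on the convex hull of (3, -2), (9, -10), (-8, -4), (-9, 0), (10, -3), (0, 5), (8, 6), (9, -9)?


Convex hull vertices (CCW): (-9, 0), (-8, -4), (9, -10), (10, -3), (8, 6), (0, 5)
Count = 6

6


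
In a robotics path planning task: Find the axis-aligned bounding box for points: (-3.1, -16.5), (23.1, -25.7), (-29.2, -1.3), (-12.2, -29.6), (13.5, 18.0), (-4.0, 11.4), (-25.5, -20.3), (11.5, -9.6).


x range: [-29.2, 23.1]
y range: [-29.6, 18]
Bounding box: (-29.2,-29.6) to (23.1,18)

(-29.2,-29.6) to (23.1,18)


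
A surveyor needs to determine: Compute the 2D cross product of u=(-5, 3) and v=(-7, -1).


u x v = u_x*v_y - u_y*v_x = (-5)*(-1) - 3*(-7)
= 5 - (-21) = 26

26


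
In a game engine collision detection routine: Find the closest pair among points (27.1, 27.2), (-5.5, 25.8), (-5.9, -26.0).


d(P0,P1) = 32.63, d(P0,P2) = 62.6038, d(P1,P2) = 51.8015
Closest: P0 and P1

Closest pair: (27.1, 27.2) and (-5.5, 25.8), distance = 32.63


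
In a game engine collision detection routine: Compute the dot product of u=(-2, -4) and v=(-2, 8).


u . v = u_x*v_x + u_y*v_y = (-2)*(-2) + (-4)*8
= 4 + (-32) = -28

-28


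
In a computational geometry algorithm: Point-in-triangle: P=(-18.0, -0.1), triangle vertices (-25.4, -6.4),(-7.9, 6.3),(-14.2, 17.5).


Cross products: AB x AP = 16.27, BC x BP = 153.44, CA x CP = 106.3
All same sign? yes

Yes, inside


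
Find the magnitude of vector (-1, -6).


|u| = sqrt((-1)^2 + (-6)^2) = sqrt(37) = 6.0828

6.0828


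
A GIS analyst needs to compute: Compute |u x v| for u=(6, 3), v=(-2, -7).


|u x v| = |6*(-7) - 3*(-2)|
= |(-42) - (-6)| = 36

36


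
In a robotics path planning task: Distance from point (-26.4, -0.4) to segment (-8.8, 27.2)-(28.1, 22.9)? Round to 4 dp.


Project P onto AB: t = 0 (clamped to [0,1])
Closest point on segment: (-8.8, 27.2)
Distance: 32.7341

32.7341


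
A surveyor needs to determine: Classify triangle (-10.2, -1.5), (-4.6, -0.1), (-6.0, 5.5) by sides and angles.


Side lengths squared: AB^2=33.32, BC^2=33.32, CA^2=66.64
Sorted: [33.32, 33.32, 66.64]
By sides: Isosceles, By angles: Right

Isosceles, Right


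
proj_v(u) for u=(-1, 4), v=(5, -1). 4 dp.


u.v = -9, |v| = sqrt(26) = 5.099
Scalar projection = u.v / |v| = -9 / sqrt(26) = -1.765

-1.765


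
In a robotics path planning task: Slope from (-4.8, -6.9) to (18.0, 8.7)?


slope = (y2-y1)/(x2-x1) = (8.7-(-6.9))/(18-(-4.8)) = 15.6/22.8 = 0.6842

0.6842


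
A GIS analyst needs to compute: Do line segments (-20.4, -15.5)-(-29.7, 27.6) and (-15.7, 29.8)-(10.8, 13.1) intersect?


Cross products: d1=-1278.94, d2=-292.1, d3=-623.86, d4=-1610.7
d1*d2 < 0 and d3*d4 < 0? no

No, they don't intersect


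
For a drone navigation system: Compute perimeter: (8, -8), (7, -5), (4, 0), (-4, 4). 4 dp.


Sides: (8, -8)->(7, -5): sqrt(10) = 3.162278, (7, -5)->(4, 0): sqrt(34) = 5.830952, (4, 0)->(-4, 4): sqrt(80) = 8.944272, (-4, 4)->(8, -8): sqrt(288) = 16.970563
Sum = 34.908065
Perimeter = 34.9081

34.9081


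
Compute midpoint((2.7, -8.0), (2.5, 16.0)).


M = ((2.7+2.5)/2, ((-8)+16)/2)
= (2.6, 4)

(2.6, 4)


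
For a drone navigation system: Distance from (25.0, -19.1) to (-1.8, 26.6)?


dx=-26.8, dy=45.7
d^2 = (-26.8)^2 + 45.7^2 = 2806.73
d = sqrt(2806.73) = 52.9786

52.9786


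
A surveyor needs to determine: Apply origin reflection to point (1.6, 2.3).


Reflection over origin: (x,y) -> (-x,-y)
(1.6, 2.3) -> (-1.6, -2.3)

(-1.6, -2.3)


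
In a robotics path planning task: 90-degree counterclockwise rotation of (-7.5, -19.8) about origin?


90° CCW: (x,y) -> (-y, x)
(-7.5,-19.8) -> (19.8, -7.5)

(19.8, -7.5)


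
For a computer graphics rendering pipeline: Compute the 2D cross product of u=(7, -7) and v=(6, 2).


u x v = u_x*v_y - u_y*v_x = 7*2 - (-7)*6
= 14 - (-42) = 56

56


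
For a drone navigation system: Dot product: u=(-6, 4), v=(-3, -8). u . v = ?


u . v = u_x*v_x + u_y*v_y = (-6)*(-3) + 4*(-8)
= 18 + (-32) = -14

-14


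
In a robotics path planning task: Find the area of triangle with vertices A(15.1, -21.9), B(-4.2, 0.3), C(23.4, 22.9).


Area = |x_A(y_B-y_C) + x_B(y_C-y_A) + x_C(y_A-y_B)|/2
= |(-341.26) + (-188.16) + (-519.48)|/2
= 1048.9/2 = 524.45

524.45


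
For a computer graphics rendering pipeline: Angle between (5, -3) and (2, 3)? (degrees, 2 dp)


u.v = 1, |u| = sqrt(34) = 5.831, |v| = sqrt(13) = 3.6056
cos(theta) = u.v/(|u||v|) = 1/sqrt(442) = 0.047565
theta = acos(0.047565) = 87.27 degrees

87.27 degrees


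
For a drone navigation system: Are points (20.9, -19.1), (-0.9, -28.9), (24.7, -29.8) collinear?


Cross product: ((-0.9)-20.9)*((-29.8)-(-19.1)) - ((-28.9)-(-19.1))*(24.7-20.9)
= 270.5

No, not collinear


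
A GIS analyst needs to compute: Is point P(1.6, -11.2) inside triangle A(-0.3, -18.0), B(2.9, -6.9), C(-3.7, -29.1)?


Cross products: AB x AP = 0.67, BC x BP = -0.48, CA x CP = 2.03
All same sign? no

No, outside


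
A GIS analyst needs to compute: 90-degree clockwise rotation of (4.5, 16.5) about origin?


90° CW: (x,y) -> (y, -x)
(4.5,16.5) -> (16.5, -4.5)

(16.5, -4.5)


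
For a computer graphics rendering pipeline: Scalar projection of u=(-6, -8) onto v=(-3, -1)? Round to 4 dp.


u.v = 26, |v| = sqrt(10) = 3.1623
Scalar projection = u.v / |v| = 26 / sqrt(10) = 8.2219

8.2219


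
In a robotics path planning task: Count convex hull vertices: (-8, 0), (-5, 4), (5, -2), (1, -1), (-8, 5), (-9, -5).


Convex hull vertices (CCW): (-9, -5), (5, -2), (-5, 4), (-8, 5)
Count = 4

4


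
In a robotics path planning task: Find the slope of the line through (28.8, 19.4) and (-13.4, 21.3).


slope = (y2-y1)/(x2-x1) = (21.3-19.4)/((-13.4)-28.8) = 1.9/(-42.2) = -0.045

-0.045


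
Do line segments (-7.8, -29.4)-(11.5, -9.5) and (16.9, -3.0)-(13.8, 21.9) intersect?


Cross products: d1=696.87, d2=154.61, d3=17.99, d4=560.25
d1*d2 < 0 and d3*d4 < 0? no

No, they don't intersect


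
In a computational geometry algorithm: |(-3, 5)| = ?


|u| = sqrt((-3)^2 + 5^2) = sqrt(34) = 5.831

5.831


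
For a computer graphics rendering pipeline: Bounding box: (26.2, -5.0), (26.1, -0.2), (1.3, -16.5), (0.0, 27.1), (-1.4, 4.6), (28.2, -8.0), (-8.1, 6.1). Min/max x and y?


x range: [-8.1, 28.2]
y range: [-16.5, 27.1]
Bounding box: (-8.1,-16.5) to (28.2,27.1)

(-8.1,-16.5) to (28.2,27.1)


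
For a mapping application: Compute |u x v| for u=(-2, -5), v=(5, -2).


|u x v| = |(-2)*(-2) - (-5)*5|
= |4 - (-25)| = 29

29
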